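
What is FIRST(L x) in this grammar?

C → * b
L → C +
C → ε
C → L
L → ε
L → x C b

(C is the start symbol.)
{ '*', '+', 'x' }

FIRST sets of the non-terminals involved (from the grammar, by fixed-point iteration):
  FIRST(L) = { '*', '+', 'x', ε }

To compute FIRST(L x), process the symbols left to right:
Symbol L is a non-terminal. Add FIRST(L) \ {ε} = { '*', '+', 'x' }
L is nullable (ε ∈ FIRST(L)), continue to the next symbol.
Symbol x is a terminal. Add 'x' and stop.
FIRST(L x) = { '*', '+', 'x' }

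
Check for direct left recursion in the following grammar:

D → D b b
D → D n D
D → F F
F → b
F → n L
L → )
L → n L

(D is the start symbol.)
Direct left recursion occurs when N → N α for some non-terminal N (the right-hand side begins with the left-hand side itself).

D → D b b: LEFT RECURSIVE (starts with D)
D → D n D: LEFT RECURSIVE (starts with D)
D → F F: starts with F
F → b: starts with b
F → n L: starts with n
L → ): starts with ')'
L → n L: starts with n

The grammar has direct left recursion on: D.

Answer: Yes, D is left-recursive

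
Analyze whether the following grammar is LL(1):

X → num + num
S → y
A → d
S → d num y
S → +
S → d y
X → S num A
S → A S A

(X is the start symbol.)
No. Predict set conflict for S: { 'd' }

A grammar is LL(1) if for each non-terminal N with multiple productions, the predict sets of those productions are pairwise disjoint, where PREDICT(N → α) = (FIRST(α) \ {ε}) ∪ (FOLLOW(N) if α ⇒* ε).

Relevant sets:
  FIRST(S) = { '+', 'd', 'y' }
  FIRST(A) = { 'd' }

For X:
  PREDICT(X → num '+' num) = { 'num' }
  PREDICT(X → S num A) = { '+', 'd', 'y' }
For S:
  PREDICT(S → y) = { 'y' }
  PREDICT(S → d num y) = { 'd' }
  PREDICT(S → '+') = { '+' }
  PREDICT(S → d y) = { 'd' }
  PREDICT(S → A S A) = { 'd' }
A has a single production, so nothing to check there.

Conflict found: Predict set conflict for S: { 'd' }
The grammar is NOT LL(1).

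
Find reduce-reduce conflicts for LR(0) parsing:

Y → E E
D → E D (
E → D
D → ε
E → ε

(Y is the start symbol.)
Augment with Y' → Y and build the canonical LR(0) collection (I0 = CLOSURE({[Y' → . Y]}), then GOTO on every symbol after a dot until no new states appear). It has 8 states:
  I0: { [D → . E D (], [D → .], [E → . D], [E → .], [Y → . E E], [Y' → . Y] }  — 2 reduces
  I1: { [E → D .] }  — reduce
  I2: { [D → . E D (], [D → .], [D → E . D (], [E → . D], [E → .], [Y → E . E] }  — 2 reduces
  I3: { [Y' → Y .] }  — accept
  I4: { [D → E D . (], [E → D .] }  — shift, reduce
  I5: { [D → . E D (], [D → .], [D → E . D (], [E → . D], [E → .], [Y → E E .] }  — 3 reduces
  I6: { [D → . E D (], [D → .], [D → E . D (], [E → . D], [E → .] }  — 2 reduces
  I7: { [D → E D ( .] }  — reduce

I0 contains complete items [D → .], [E → .] — reduce-reduce conflict.
I2 contains complete items [D → .], [E → .] — reduce-reduce conflict.
I5 contains complete items [D → .], [E → .], [Y → E E .] — reduce-reduce conflict.
I6 contains complete items [D → .], [E → .] — reduce-reduce conflict.

Answer: Yes — I0: [D → .] vs [E → .]; I2: [D → .] vs [E → .]; I5: [D → .] vs [E → .]; I6: [D → .] vs [E → .]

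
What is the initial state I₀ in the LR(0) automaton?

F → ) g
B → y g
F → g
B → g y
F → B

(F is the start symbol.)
First, augment the grammar with F' → F
I₀ = CLOSURE({ [F' → . F] }):
  [F' → . F] has the dot before F: add [F → . ) g], [F → . g], [F → . B]
  [F → . B] has the dot before B: add [B → . y g], [B → . g y]
No further items can be added.

I₀ = { [B → . g y], [B → . y g], [F → . ) g], [F → . B], [F → . g], [F' → . F] }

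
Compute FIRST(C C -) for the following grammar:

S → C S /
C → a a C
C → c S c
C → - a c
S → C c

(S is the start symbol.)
{ '-', 'a', 'c' }

FIRST sets of the non-terminals involved (from the grammar, by fixed-point iteration):
  FIRST(C) = { '-', 'a', 'c' }

To compute FIRST(C C -), process the symbols left to right:
Symbol C is a non-terminal. Add FIRST(C) \ {ε} = { '-', 'a', 'c' }
C is not nullable (ε ∉ FIRST(C)), so stop here.
FIRST(C C -) = { '-', 'a', 'c' }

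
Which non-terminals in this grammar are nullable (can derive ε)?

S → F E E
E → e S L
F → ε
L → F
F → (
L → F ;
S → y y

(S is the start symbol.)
{ 'F', 'L' }

A non-terminal is nullable if it can derive ε (the empty string): either it has an ε-production, or it has a production whose right-hand side consists entirely of nullable non-terminals.

ε-productions: F → ε
So F is immediately nullable.
L → F: every symbol on the right is nullable, so L is nullable too.
No further non-terminal can be added: every production for the remaining non-terminals contains a terminal or a non-nullable non-terminal.
Nullable = { 'F', 'L' }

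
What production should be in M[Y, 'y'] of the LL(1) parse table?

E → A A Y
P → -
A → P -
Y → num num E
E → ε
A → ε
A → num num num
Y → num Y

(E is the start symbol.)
To find M[Y, 'y'], we find productions for Y where 'y' is in the predict set (PREDICT(N → α) = (FIRST(α) \ {ε}) ∪ (FOLLOW(N) if α ⇒* ε)).

Y → num num E: PREDICT = { 'num' }
Y → num Y: PREDICT = { 'num' }

M[Y, 'y'] is empty (no production applies)

Answer: Empty (error entry)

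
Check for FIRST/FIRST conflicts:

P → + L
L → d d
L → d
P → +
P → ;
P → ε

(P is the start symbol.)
Productions for P:
  P → + L: FIRST = { '+' }
  P → +: FIRST = { '+' }
  P → ;: FIRST = { ';' }
  P → ε: FIRST = { ε }
Productions for L:
  L → d d: FIRST = { 'd' }
  L → d: FIRST = { 'd' }

Conflict for P: P → + L and P → +
  Overlap: { '+' }
Conflict for L: L → d d and L → d
  Overlap: { 'd' }

Answer: Yes. P → '+' L / P → '+' on { '+' }; L → d d / L → d on { 'd' }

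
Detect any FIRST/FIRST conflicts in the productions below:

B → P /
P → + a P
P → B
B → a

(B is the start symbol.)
Yes. B → P '/' / B → a on { 'a' }; P → '+' a P / P → B on { '+' }

FIRST sets of the non-terminals at (or reachable through a nullable prefix from) the front of some alternative:
  FIRST(P) = { '+', 'a' }
  FIRST(B) = { '+', 'a' }

Productions for B:
  B → P /: FIRST = { '+', 'a' }
  B → a: FIRST = { 'a' }
Productions for P:
  P → + a P: FIRST = { '+' }
  P → B: FIRST = { '+', 'a' }

Conflict for B: B → P / and B → a
  Overlap: { 'a' }
Conflict for P: P → + a P and P → B
  Overlap: { '+' }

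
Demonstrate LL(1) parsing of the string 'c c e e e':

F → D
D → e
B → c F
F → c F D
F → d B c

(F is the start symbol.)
LL(1) parsing maintains a stack (initially the start symbol over $) and the input. At each step: if the stack top is a terminal, match it against the current input token; if it is a non-terminal N, replace it with the RHS of M[N, lookahead] (the unique production whose predict set contains the lookahead).

Stack is shown with the top on the left.

Stack      Input        Action
------------------------------
F $        c c e e e $  output F → c F D
c F D $    c c e e e $  match 'c'
F D $      c e e e $    output F → c F D
c F D D $  c e e e $    match 'c'
F D D $    e e e $      output F → D
D D D $    e e e $      output D → e
e D D $    e e e $      match 'e'
D D $      e e $        output D → e
e D $      e e $        match 'e'
D $        e $          output D → e
e $        e $          match 'e'
$          $            accept

The string is accepted.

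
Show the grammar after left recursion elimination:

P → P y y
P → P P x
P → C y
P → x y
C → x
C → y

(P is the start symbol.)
P is directly left-recursive. The standard transformation for
  A → A α₁ | ... | A α_m | β₁ | ... | β_n
is
  A  → β₁ A' | ... | β_n A'
  A' → α₁ A' | ... | α_m A' | ε

P → C y becomes P → C y P'
P → x y becomes P → x y P'
P → P y y becomes P' → y y P'
P → P P x becomes P' → P x P'
Add P' → ε

Productions for other non-terminals are unchanged:
  C → x
  C → y

Resulting grammar:
P → C y P'
P → x y P'
P' → y y P'
P' → P x P'
P' → ε
C → x
C → y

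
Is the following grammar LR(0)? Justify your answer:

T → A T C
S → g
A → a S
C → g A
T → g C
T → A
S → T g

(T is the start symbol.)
A grammar is LR(0) if no state in the canonical LR(0) collection has:
  - both a shift item (dot before a terminal) and a complete item (shift-reduce conflict), or
  - two or more complete items (reduce-reduce conflict; the accept item [T' → T .] counts as a complete item here).

Augment with T' → T and build the canonical LR(0) collection (I0 = CLOSURE({[T' → . T]}), then GOTO on every symbol after a dot until no new states appear). It has 14 states:
  I0: { [A → . a S], [T → . A T C], [T → . A], [T → . g C], [T' → . T] }  — shift
  I1: { [A → . a S], [T → . A T C], [T → . A], [T → . g C], [T → A . T C], [T → A .] }  — shift, reduce
  I2: { [T' → T .] }  — accept
  I3: { [A → . a S], [A → a . S], [S → . T g], [S → . g], [T → . A T C], [T → . A], [T → . g C] }  — shift
  I4: { [C → . g A], [T → g . C] }  — shift
  I5: { [T → g C .] }  — reduce
  I6: { [A → . a S], [C → g . A] }  — shift
  I7: { [C → g A .] }  — reduce
  I8: { [A → a S .] }  — reduce
  I9: { [S → T . g] }  — shift
  I10: { [C → . g A], [S → g .], [T → g . C] }  — shift, reduce
  I11: { [S → T g .] }  — reduce
  I12: { [C → . g A], [T → A T . C] }  — shift
  I13: { [T → A T C .] }  — reduce

Conflict in state I1:
  Shift-reduce conflict between [T → A .] and [A → . a S]
So the grammar is NOT LR(0).

Answer: No. Shift-reduce conflict between [T → A .] and [A → . a S]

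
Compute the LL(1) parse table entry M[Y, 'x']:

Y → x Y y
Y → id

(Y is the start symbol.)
To find M[Y, 'x'], we find productions for Y where 'x' is in the predict set (PREDICT(N → α) = (FIRST(α) \ {ε}) ∪ (FOLLOW(N) if α ⇒* ε)).

Y → x Y y: PREDICT = { 'x' }
  'x' is in predict set, so this production goes in M[Y, 'x']
Y → id: PREDICT = { 'id' }

M[Y, 'x'] = Y → x Y y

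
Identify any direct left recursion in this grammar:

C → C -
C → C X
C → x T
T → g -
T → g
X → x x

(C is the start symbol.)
Yes, C is left-recursive

C → C -: LEFT RECURSIVE (starts with C)
C → C X: LEFT RECURSIVE (starts with C)
C → x T: starts with x
T → g -: starts with g
T → g: starts with g
X → x x: starts with x

The grammar has direct left recursion on: C.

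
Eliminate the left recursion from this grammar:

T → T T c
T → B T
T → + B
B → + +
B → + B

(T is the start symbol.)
T is directly left-recursive. The standard transformation for
  A → A α₁ | ... | A α_m | β₁ | ... | β_n
is
  A  → β₁ A' | ... | β_n A'
  A' → α₁ A' | ... | α_m A' | ε

T → B T becomes T → B T T'
T → + B becomes T → + B T'
T → T T c becomes T' → T c T'
Add T' → ε

Productions for other non-terminals are unchanged:
  B → + +
  B → + B

Resulting grammar:
T → B T T'
T → + B T'
T' → T c T'
T' → ε
B → + +
B → + B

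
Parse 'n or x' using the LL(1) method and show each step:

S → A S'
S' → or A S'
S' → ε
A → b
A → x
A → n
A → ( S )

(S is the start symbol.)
LL(1) parsing maintains a stack (initially the start symbol over $) and the input. At each step: if the stack top is a terminal, match it against the current input token; if it is a non-terminal N, replace it with the RHS of M[N, lookahead] (the unique production whose predict set contains the lookahead).

Stack is shown with the top on the left.

Stack      Input     Action
---------------------------
S $        n or x $  output S → A S'
A S' $     n or x $  output A → n
n S' $     n or x $  match 'n'
S' $       or x $    output S' → or A S'
or A S' $  or x $    match 'or'
A S' $     x $       output A → x
x S' $     x $       match 'x'
S' $       $         output S' → ε
$          $         accept

The string is accepted.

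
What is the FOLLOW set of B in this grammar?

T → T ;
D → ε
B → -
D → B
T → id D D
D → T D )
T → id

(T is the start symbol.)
{ $, ')', '-', ';', 'id' }

In D → B: B is at the end, add FOLLOW(D)

The FOLLOW sets referred to above (computed the same way, to a fixed point):
  FOLLOW(D) = { $, ')', '-', ';', 'id' }

Taking the union: FOLLOW(B) = { $, ')', '-', ';', 'id' }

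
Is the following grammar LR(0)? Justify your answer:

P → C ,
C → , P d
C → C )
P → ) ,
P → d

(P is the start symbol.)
Yes, the grammar is LR(0)

A grammar is LR(0) if no state in the canonical LR(0) collection has:
  - both a shift item (dot before a terminal) and a complete item (shift-reduce conflict), or
  - two or more complete items (reduce-reduce conflict; the accept item [P' → P .] counts as a complete item here).

Augment with P' → P and build the canonical LR(0) collection (I0 = CLOSURE({[P' → . P]}), then GOTO on every symbol after a dot until no new states appear). It has 11 states:
  I0: { [C → . , P d], [C → . C )], [P → . ) ,], [P → . C ,], [P → . d], [P' → . P] }  — shift
  I1: { [P → ) . ,] }  — shift
  I2: { [C → , . P d], [C → . , P d], [C → . C )], [P → . ) ,], [P → . C ,], [P → . d] }  — shift
  I3: { [C → C . )], [P → C . ,] }  — shift
  I4: { [P' → P .] }  — accept
  I5: { [P → d .] }  — reduce
  I6: { [C → C ) .] }  — reduce
  I7: { [P → C , .] }  — reduce
  I8: { [C → , P . d] }  — shift
  I9: { [C → , P d .] }  — reduce
  I10: { [P → ) , .] }  — reduce

Every state is either a pure shift/goto state or contains exactly one complete item and nothing to shift — no conflicts. The grammar is LR(0).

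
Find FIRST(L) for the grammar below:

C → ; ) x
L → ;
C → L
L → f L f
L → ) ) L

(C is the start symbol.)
{ ')', ';', 'f' }

From L → ;:
  - ';' is a terminal: add ';' and stop
From L → f L f:
  - f is a terminal: add 'f' and stop
From L → ) ) L:
  - ')' is a terminal: add ')' and stop

Collecting: FIRST(L) = { ')', ';', 'f' }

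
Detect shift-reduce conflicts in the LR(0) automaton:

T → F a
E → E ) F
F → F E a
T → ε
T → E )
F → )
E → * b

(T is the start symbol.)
Yes — I0: [T → .] vs [E → . * b]; I10: [E → E ) F .] vs [E → . * b]; I11: [T → E ) .] vs [F → . )]

A shift-reduce conflict occurs when an LR(0) state has both:
  - a complete (reduce) item [A → α .] (dot at the end), and
  - a shift item [B → β . c γ] (dot before a terminal).

Augment with T' → T and build the canonical LR(0) collection (I0 = CLOSURE({[T' → . T]}), then GOTO on every symbol after a dot until no new states appear). It has 13 states:
  I0: { [E → . * b], [E → . E ) F], [F → . )], [F → . F E a], [T → . E )], [T → . F a], [T → .], [T' → . T] }  — shift, reduce
  I1: { [F → ) .] }  — reduce
  I2: { [E → * . b] }  — shift
  I3: { [E → E . ) F], [T → E . )] }  — shift
  I4: { [E → . * b], [E → . E ) F], [F → F . E a], [T → F . a] }  — shift
  I5: { [T' → T .] }  — accept
  I6: { [E → E . ) F], [F → F E . a] }  — shift
  I7: { [T → F a .] }  — reduce
  I8: { [E → E ) . F], [F → . )], [F → . F E a] }  — shift
  I9: { [F → F E a .] }  — reduce
  I10: { [E → . * b], [E → . E ) F], [E → E ) F .], [F → F . E a] }  — shift, reduce
  I11: { [E → E ) . F], [F → . )], [F → . F E a], [T → E ) .] }  — shift, reduce
  I12: { [E → * b .] }  — reduce

I0 contains reduce item [T → .] and shift items [E → . * b], [F → . )] — shift-reduce conflict.
I10 contains reduce item [E → E ) F .] and shift item [E → . * b] — shift-reduce conflict.
I11 contains reduce item [T → E ) .] and shift item [F → . )] — shift-reduce conflict.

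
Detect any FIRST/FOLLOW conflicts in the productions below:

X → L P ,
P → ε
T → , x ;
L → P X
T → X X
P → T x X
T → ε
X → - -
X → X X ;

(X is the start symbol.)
Nullable non-terminals: P, T.
FIRST sets used below: FIRST(T) = { ',', '-', 'x', ε }, FIRST(X) = { ',', '-', 'x' }

P: nullable alternative(s) P → ε; FOLLOW(P) = { ',', '-', 'x' }
  P → ε: FIRST \ {ε} = { } — this is the only nullable alternative, skip
  P → T x X: FIRST \ {ε} = { ',', '-', 'x' } — overlaps FOLLOW(P) on { ',', '-', 'x' }: CONFLICT

T: nullable alternative(s) T → ε; FOLLOW(T) = { 'x' }
  T → , x ;: FIRST \ {ε} = { ',' } — disjoint from FOLLOW(T)
  T → X X: FIRST \ {ε} = { ',', '-', 'x' } — overlaps FOLLOW(T) on { 'x' }: CONFLICT
  T → ε: FIRST \ {ε} = { } — this is the only nullable alternative, skip

L, X have no nullable alternative, so no FIRST/FOLLOW check is needed there.

So the grammar has 2 FIRST/FOLLOW conflicts (marked CONFLICT above).

Answer: Yes. P → T x X with FOLLOW(P) on { ',', '-', 'x' }; T → X X with FOLLOW(T) on { 'x' }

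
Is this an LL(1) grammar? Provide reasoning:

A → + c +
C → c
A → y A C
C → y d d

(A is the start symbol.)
For A:
  PREDICT(A → '+' c '+') = { '+' }
  PREDICT(A → y A C) = { 'y' }
For C:
  PREDICT(C → c) = { 'c' }
  PREDICT(C → y d d) = { 'y' }

All predict sets are disjoint. The grammar IS LL(1).

Answer: Yes, the grammar is LL(1).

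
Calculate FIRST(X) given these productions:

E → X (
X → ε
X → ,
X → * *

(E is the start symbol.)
To compute FIRST(X), examine every production with X on the left-hand side, reading each right-hand side left to right until a non-nullable symbol is reached.

From X → ε:
  - ε-production, so ε ∈ FIRST(X)
From X → ,:
  - ',' is a terminal: add ',' and stop
From X → * *:
  - '*' is a terminal: add '*' and stop

Collecting: FIRST(X) = { '*', ',', ε }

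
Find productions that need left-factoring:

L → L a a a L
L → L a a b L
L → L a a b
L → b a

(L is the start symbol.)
Left-factoring is needed when two productions for the same non-terminal
share a common prefix on the right-hand side.

Productions for L:
  L → L a a a L
  L → L a a b L
  L → L a a b
  L → b a

Found common prefix 'L a a' in productions for L

Answer: Yes, L has productions with common prefix 'L a a'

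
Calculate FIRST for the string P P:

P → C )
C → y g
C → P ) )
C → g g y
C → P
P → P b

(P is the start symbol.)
{ 'g', 'y' }

FIRST sets of the non-terminals involved (from the grammar, by fixed-point iteration):
  FIRST(P) = { 'g', 'y' }

To compute FIRST(P P), process the symbols left to right:
Symbol P is a non-terminal. Add FIRST(P) \ {ε} = { 'g', 'y' }
P is not nullable (ε ∉ FIRST(P)), so stop here.
FIRST(P P) = { 'g', 'y' }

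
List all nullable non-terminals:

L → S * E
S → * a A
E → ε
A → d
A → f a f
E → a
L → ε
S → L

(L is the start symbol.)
A non-terminal is nullable if it can derive ε (the empty string): either it has an ε-production, or it has a production whose right-hand side consists entirely of nullable non-terminals.

ε-productions: E → ε, L → ε
So E, L are immediately nullable.
S → L: every symbol on the right is nullable, so S is nullable too.
No further non-terminal can be added: every production for the remaining non-terminals contains a terminal or a non-nullable non-terminal.
Nullable = { 'E', 'L', 'S' }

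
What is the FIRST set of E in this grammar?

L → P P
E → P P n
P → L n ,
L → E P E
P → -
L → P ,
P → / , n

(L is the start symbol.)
{ '-', '/' }

To compute FIRST(E), examine every production with E on the left-hand side, reading each right-hand side left to right until a non-nullable symbol is reached.

FIRST sets of the other non-terminals involved (by the same procedure, iterated to a fixed point):
  FIRST(P) = { '-', '/' }

From E → P P n:
  - P is a non-terminal: add FIRST(P) \ {ε} = { '-', '/' }
    P is not nullable, so stop

Collecting: FIRST(E) = { '-', '/' }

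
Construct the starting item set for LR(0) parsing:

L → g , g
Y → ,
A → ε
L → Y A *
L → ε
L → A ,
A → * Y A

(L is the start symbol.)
{ [A → . * Y A], [A → .], [L → . A ,], [L → . Y A *], [L → . g , g], [L → .], [L' → . L], [Y → . ,] }

First, augment the grammar with L' → L
I₀ = CLOSURE({ [L' → . L] }):
  [L' → . L] has the dot before L: add [L → . g , g], [L → . Y A *], [L → .], [L → . A ,]
  [L → . Y A *] has the dot before Y: add [Y → . ,]
  [L → . A ,] has the dot before A: add [A → .], [A → . * Y A]
No further items can be added.

I₀ = { [A → . * Y A], [A → .], [L → . A ,], [L → . Y A *], [L → . g , g], [L → .], [L' → . L], [Y → . ,] }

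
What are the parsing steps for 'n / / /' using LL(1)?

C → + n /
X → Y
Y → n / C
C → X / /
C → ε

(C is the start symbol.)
LL(1) parsing maintains a stack (initially the start symbol over $) and the input. At each step: if the stack top is a terminal, match it against the current input token; if it is a non-terminal N, replace it with the RHS of M[N, lookahead] (the unique production whose predict set contains the lookahead).

Stack is shown with the top on the left.

Stack        Input      Action
------------------------------
C $          n / / / $  output C → X / /
X / / $      n / / / $  output X → Y
Y / / $      n / / / $  output Y → n / C
n / C / / $  n / / / $  match 'n'
/ C / / $    / / / $    match '/'
C / / $      / / $      output C → ε
/ / $        / / $      match '/'
/ $          / $        match '/'
$            $          accept

The string is accepted.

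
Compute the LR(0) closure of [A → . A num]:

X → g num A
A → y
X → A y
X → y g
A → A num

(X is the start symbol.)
{ [A → . A num], [A → . y] }

Start with: [A → . A num]
  [A → . A num] has the dot before A: add [A → . y]
No further items can be added.

CLOSURE = { [A → . A num], [A → . y] }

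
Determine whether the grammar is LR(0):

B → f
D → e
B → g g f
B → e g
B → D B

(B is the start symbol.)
No. Shift-reduce conflict between [D → e .] and [B → e . g]

Augment with B' → B and build the canonical LR(0) collection (I0 = CLOSURE({[B' → . B]}), then GOTO on every symbol after a dot until no new states appear). It has 10 states:
  I0: { [B → . D B], [B → . e g], [B → . f], [B → . g g f], [B' → . B], [D → . e] }  — shift
  I1: { [B' → B .] }  — accept
  I2: { [B → . D B], [B → . e g], [B → . f], [B → . g g f], [B → D . B], [D → . e] }  — shift
  I3: { [B → e . g], [D → e .] }  — shift, reduce
  I4: { [B → f .] }  — reduce
  I5: { [B → g . g f] }  — shift
  I6: { [B → g g . f] }  — shift
  I7: { [B → g g f .] }  — reduce
  I8: { [B → e g .] }  — reduce
  I9: { [B → D B .] }  — reduce

Conflict in state I3:
  Shift-reduce conflict between [D → e .] and [B → e . g]
So the grammar is NOT LR(0).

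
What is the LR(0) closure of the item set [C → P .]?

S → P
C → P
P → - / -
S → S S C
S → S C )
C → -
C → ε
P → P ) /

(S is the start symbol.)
To compute CLOSURE, for each item [A → α.Bβ] where B is a non-terminal, add [B → .γ] for all productions B → γ; repeat for the newly added items until nothing changes.

Start with: [C → P .]
The dot is at the end, so nothing is added.

CLOSURE = { [C → P .] }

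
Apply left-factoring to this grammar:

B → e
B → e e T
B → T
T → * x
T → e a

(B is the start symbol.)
Left-factoring transforms A → αβ₁ | αβ₂ into A → αA' and A' → β₁ | β₂
(α is the longest common prefix among the alternatives). Repeat until
no nonterminal has two alternatives with a common prefix.

Round 1: B has alternatives sharing prefix 'e'. Introduce B': B → e B'
  Add: B' → ε
  Add: B' → e T

No remaining common prefixes — done.

Resulting grammar:
B → e B'
B' → ε
B' → e T
B → T
T → * x
T → e a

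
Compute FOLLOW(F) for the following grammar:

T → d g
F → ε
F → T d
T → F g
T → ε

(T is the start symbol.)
In T → F g: F is followed by g, add FIRST(g) \ {ε} = { 'g' }

Taking the union: FOLLOW(F) = { 'g' }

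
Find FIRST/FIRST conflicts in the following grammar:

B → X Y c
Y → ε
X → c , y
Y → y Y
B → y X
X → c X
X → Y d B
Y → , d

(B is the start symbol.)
Yes. B → X Y c / B → y X on { 'y' }; X → c ',' y / X → c X on { 'c' }

A FIRST/FIRST conflict occurs when two productions N → α and N → β for the same non-terminal have FIRST(α) ∩ FIRST(β) ≠ ∅ (with ε ∈ FIRST of a nullable right-hand side, so two nullable alternatives also conflict).

FIRST sets of the non-terminals at (or reachable through a nullable prefix from) the front of some alternative:
  FIRST(X) = { ',', 'c', 'd', 'y' }
  FIRST(Y) = { ',', 'y', ε }

Productions for B:
  B → X Y c: FIRST = { ',', 'c', 'd', 'y' }
  B → y X: FIRST = { 'y' }
Productions for Y:
  Y → ε: FIRST = { ε }
  Y → y Y: FIRST = { 'y' }
  Y → , d: FIRST = { ',' }
Productions for X:
  X → c , y: FIRST = { 'c' }
  X → c X: FIRST = { 'c' }
  X → Y d B: FIRST = { ',', 'd', 'y' }

Conflict for B: B → X Y c and B → y X
  Overlap: { 'y' }
Conflict for X: X → c , y and X → c X
  Overlap: { 'c' }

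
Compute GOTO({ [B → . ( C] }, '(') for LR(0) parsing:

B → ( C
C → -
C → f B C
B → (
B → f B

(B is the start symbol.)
{ [B → ( . C], [C → . -], [C → . f B C] }

GOTO(I, '(') = CLOSURE({ [A → αX.β] : [A → α.Xβ] ∈ I, X = '(' })

Items with dot before '(', with the dot advanced:
  [B → . ( C] → [B → ( . C]
Closure of the advanced items:
  [B → ( . C] has the dot before C: add [C → . -], [C → . f B C]

GOTO = { [B → ( . C], [C → . -], [C → . f B C] }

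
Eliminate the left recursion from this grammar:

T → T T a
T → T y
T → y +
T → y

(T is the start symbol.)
T → y + T'
T → y T'
T' → T a T'
T' → y T'
T' → ε

T is directly left-recursive. The standard transformation for
  A → A α₁ | ... | A α_m | β₁ | ... | β_n
is
  A  → β₁ A' | ... | β_n A'
  A' → α₁ A' | ... | α_m A' | ε

T → y + becomes T → y + T'
T → y becomes T → y T'
T → T T a becomes T' → T a T'
T → T y becomes T' → y T'
Add T' → ε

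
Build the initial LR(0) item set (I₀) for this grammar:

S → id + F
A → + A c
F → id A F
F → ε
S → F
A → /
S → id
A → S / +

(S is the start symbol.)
{ [F → . id A F], [F → .], [S → . F], [S → . id + F], [S → . id], [S' → . S] }

First, augment the grammar with S' → S
I₀ = CLOSURE({ [S' → . S] }):
  [S' → . S] has the dot before S: add [S → . id + F], [S → . F], [S → . id]
  [S → . F] has the dot before F: add [F → . id A F], [F → .]
No further items can be added.

I₀ = { [F → . id A F], [F → .], [S → . F], [S → . id + F], [S → . id], [S' → . S] }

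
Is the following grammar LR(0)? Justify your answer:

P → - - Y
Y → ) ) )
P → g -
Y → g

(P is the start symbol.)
A grammar is LR(0) if no state in the canonical LR(0) collection has:
  - both a shift item (dot before a terminal) and a complete item (shift-reduce conflict), or
  - two or more complete items (reduce-reduce conflict; the accept item [P' → P .] counts as a complete item here).

Augment with P' → P and build the canonical LR(0) collection (I0 = CLOSURE({[P' → . P]}), then GOTO on every symbol after a dot until no new states appear). It has 11 states:
  I0: { [P → . - - Y], [P → . g -], [P' → . P] }  — shift
  I1: { [P → - . - Y] }  — shift
  I2: { [P' → P .] }  — accept
  I3: { [P → g . -] }  — shift
  I4: { [P → g - .] }  — reduce
  I5: { [P → - - . Y], [Y → . ) ) )], [Y → . g] }  — shift
  I6: { [Y → ) . ) )] }  — shift
  I7: { [P → - - Y .] }  — reduce
  I8: { [Y → g .] }  — reduce
  I9: { [Y → ) ) . )] }  — shift
  I10: { [Y → ) ) ) .] }  — reduce

Every state is either a pure shift/goto state or contains exactly one complete item and nothing to shift — no conflicts. The grammar is LR(0).

Answer: Yes, the grammar is LR(0)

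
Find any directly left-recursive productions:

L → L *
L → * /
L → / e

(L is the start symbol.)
Yes, L is left-recursive

Direct left recursion occurs when N → N α for some non-terminal N (the right-hand side begins with the left-hand side itself).

L → L *: LEFT RECURSIVE (starts with L)
L → * /: starts with '*'
L → / e: starts with '/'

The grammar has direct left recursion on: L.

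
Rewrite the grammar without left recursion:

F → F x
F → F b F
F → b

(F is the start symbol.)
F → b F'
F' → x F'
F' → b F F'
F' → ε

F is directly left-recursive. The standard transformation for
  A → A α₁ | ... | A α_m | β₁ | ... | β_n
is
  A  → β₁ A' | ... | β_n A'
  A' → α₁ A' | ... | α_m A' | ε

F → b becomes F → b F'
F → F x becomes F' → x F'
F → F b F becomes F' → b F F'
Add F' → ε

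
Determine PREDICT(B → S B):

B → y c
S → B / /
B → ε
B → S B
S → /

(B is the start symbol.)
{ '/', 'y' }

PREDICT(B → S B) = (FIRST(RHS) \ {ε}) ∪ (FOLLOW(B) if ε ∈ FIRST(RHS), i.e. RHS ⇒* ε)
FIRST(S) = { '/', 'y' }
FIRST(S B) = { '/', 'y' }
ε ∉ FIRST(S B), so FOLLOW(B) is not added.
PREDICT(B → S B) = { '/', 'y' }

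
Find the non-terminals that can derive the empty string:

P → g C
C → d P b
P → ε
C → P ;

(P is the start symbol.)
A non-terminal is nullable if it can derive ε (the empty string): either it has an ε-production, or it has a production whose right-hand side consists entirely of nullable non-terminals.

ε-productions: P → ε
So P is immediately nullable.
No further non-terminal can be added: every production for the remaining non-terminals contains a terminal or a non-nullable non-terminal.
Nullable = { 'P' }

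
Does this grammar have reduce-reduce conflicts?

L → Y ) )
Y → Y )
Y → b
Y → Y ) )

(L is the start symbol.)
A reduce-reduce conflict occurs when an LR(0) state has two complete items [A → α .] and [B → β .] — both call for a reduction, and with no lookahead the parser cannot choose between them.

Augment with L' → L and build the canonical LR(0) collection (I0 = CLOSURE({[L' → . L]}), then GOTO on every symbol after a dot until no new states appear). It has 6 states:
  I0: { [L → . Y ) )], [L' → . L], [Y → . Y ) )], [Y → . Y )], [Y → . b] }  — shift
  I1: { [L' → L .] }  — accept
  I2: { [L → Y . ) )], [Y → Y . ) )], [Y → Y . )] }  — shift
  I3: { [Y → b .] }  — reduce
  I4: { [L → Y ) . )], [Y → Y ) . )], [Y → Y ) .] }  — shift, reduce
  I5: { [L → Y ) ) .], [Y → Y ) ) .] }  — 2 reduces

I5 contains complete items [L → Y ) ) .], [Y → Y ) ) .] — reduce-reduce conflict.

Answer: Yes — I5: [L → Y ) ) .] vs [Y → Y ) ) .]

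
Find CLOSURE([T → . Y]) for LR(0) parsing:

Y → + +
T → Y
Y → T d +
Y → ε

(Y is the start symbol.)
Start with: [T → . Y]
  [T → . Y] has the dot before Y: add [Y → . + +], [Y → . T d +], [Y → .]
  [Y → . T d +] has the dot before T: all T-items already present
No further items can be added.

CLOSURE = { [T → . Y], [Y → . + +], [Y → . T d +], [Y → .] }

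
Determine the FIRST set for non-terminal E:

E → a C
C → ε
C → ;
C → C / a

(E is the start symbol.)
To compute FIRST(E), examine every production with E on the left-hand side, reading each right-hand side left to right until a non-nullable symbol is reached.

From E → a C:
  - a is a terminal: add 'a' and stop

Collecting: FIRST(E) = { 'a' }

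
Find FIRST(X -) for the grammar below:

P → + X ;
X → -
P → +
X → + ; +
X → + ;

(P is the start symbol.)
{ '+', '-' }

FIRST sets of the non-terminals involved (from the grammar, by fixed-point iteration):
  FIRST(X) = { '+', '-' }

To compute FIRST(X -), process the symbols left to right:
Symbol X is a non-terminal. Add FIRST(X) \ {ε} = { '+', '-' }
X is not nullable (ε ∉ FIRST(X)), so stop here.
FIRST(X -) = { '+', '-' }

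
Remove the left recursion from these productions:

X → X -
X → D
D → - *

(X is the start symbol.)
X is directly left-recursive. The standard transformation for
  A → A α₁ | ... | A α_m | β₁ | ... | β_n
is
  A  → β₁ A' | ... | β_n A'
  A' → α₁ A' | ... | α_m A' | ε

X → D becomes X → D X'
X → X - becomes X' → - X'
Add X' → ε

Productions for other non-terminals are unchanged:
  D → - *

Resulting grammar:
X → D X'
X' → - X'
X' → ε
D → - *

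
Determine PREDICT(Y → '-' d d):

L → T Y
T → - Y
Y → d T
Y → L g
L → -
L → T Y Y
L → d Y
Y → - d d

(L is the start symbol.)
PREDICT(Y → '-' d d) = (FIRST(RHS) \ {ε}) ∪ (FOLLOW(Y) if ε ∈ FIRST(RHS), i.e. RHS ⇒* ε)
FIRST('-' d d) = { '-' }
ε ∉ FIRST('-' d d), so FOLLOW(Y) is not added.
PREDICT(Y → '-' d d) = { '-' }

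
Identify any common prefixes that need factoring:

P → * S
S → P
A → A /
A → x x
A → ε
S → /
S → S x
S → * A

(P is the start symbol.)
Left-factoring is needed when two productions for the same non-terminal
share a common prefix on the right-hand side.

Productions for S:
  S → P
  S → /
  S → S x
  S → * A
Productions for A:
  A → A /
  A → x x
  A → ε

No common prefixes found.

Answer: No, left-factoring is not needed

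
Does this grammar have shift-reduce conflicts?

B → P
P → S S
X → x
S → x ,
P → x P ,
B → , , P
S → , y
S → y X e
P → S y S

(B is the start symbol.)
Yes — I10: [S → x , .] vs [S → , . y]; I19: [X → x .] vs [S → x . ,]

A shift-reduce conflict occurs when an LR(0) state has both:
  - a complete (reduce) item [A → α .] (dot at the end), and
  - a shift item [B → β . c γ] (dot before a terminal).

Augment with B' → B and build the canonical LR(0) collection (I0 = CLOSURE({[B' → . B]}), then GOTO on every symbol after a dot until no new states appear). It has 23 states:
  I0: { [B → . , , P], [B → . P], [B' → . B], [P → . S S], [P → . S y S], [P → . x P ,], [S → . , y], [S → . x ,], [S → . y X e] }  — shift
  I1: { [B → , . , P], [S → , . y] }  — shift
  I2: { [B' → B .] }  — accept
  I3: { [B → P .] }  — reduce
  I4: { [P → S . S], [P → S . y S], [S → . , y], [S → . x ,], [S → . y X e] }  — shift
  I5: { [P → . S S], [P → . S y S], [P → . x P ,], [P → x . P ,], [S → . , y], [S → . x ,], [S → . y X e], [S → x . ,] }  — shift
  I6: { [S → y . X e], [X → . x] }  — shift
  I7: { [S → y X . e] }  — shift
  I8: { [X → x .] }  — reduce
  I9: { [S → y X e .] }  — reduce
  I10: { [S → , . y], [S → x , .] }  — shift, reduce
  I11: { [P → x P . ,] }  — shift
  I12: { [P → x P , .] }  — reduce
  I13: { [S → , y .] }  — reduce
  I14: { [S → , . y] }  — shift
  I15: { [P → S S .] }  — reduce
  I16: { [S → x . ,] }  — shift
  I17: { [P → S y . S], [S → . , y], [S → . x ,], [S → . y X e], [S → y . X e], [X → . x] }  — shift
  I18: { [P → S y S .] }  — reduce
  I19: { [S → x . ,], [X → x .] }  — shift, reduce
  I20: { [S → x , .] }  — reduce
  I21: { [B → , , . P], [P → . S S], [P → . S y S], [P → . x P ,], [S → . , y], [S → . x ,], [S → . y X e] }  — shift
  I22: { [B → , , P .] }  — reduce

I10 contains reduce item [S → x , .] and shift item [S → , . y] — shift-reduce conflict.
I19 contains reduce item [X → x .] and shift item [S → x . ,] — shift-reduce conflict.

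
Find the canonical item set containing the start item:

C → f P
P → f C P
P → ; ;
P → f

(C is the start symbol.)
First, augment the grammar with C' → C
I₀ = CLOSURE({ [C' → . C] }):
  [C' → . C] has the dot before C: add [C → . f P]
No further items can be added.

I₀ = { [C → . f P], [C' → . C] }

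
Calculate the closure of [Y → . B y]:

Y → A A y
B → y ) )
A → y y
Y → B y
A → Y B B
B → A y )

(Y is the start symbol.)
{ [A → . Y B B], [A → . y y], [B → . A y )], [B → . y ) )], [Y → . A A y], [Y → . B y] }

Start with: [Y → . B y]
  [Y → . B y] has the dot before B: add [B → . y ) )], [B → . A y )]
  [B → . A y )] has the dot before A: add [A → . y y], [A → . Y B B]
  [A → . Y B B] has the dot before Y: add [Y → . A A y]
No further items can be added.

CLOSURE = { [A → . Y B B], [A → . y y], [B → . A y )], [B → . y ) )], [Y → . A A y], [Y → . B y] }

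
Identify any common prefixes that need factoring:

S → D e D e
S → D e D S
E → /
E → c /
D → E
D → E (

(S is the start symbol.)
Yes, S has productions with common prefix 'D e D'; D has productions with common prefix 'E'

Left-factoring is needed when two productions for the same non-terminal
share a common prefix on the right-hand side.

Productions for S:
  S → D e D e
  S → D e D S
Productions for E:
  E → /
  E → c /
Productions for D:
  D → E
  D → E (

Found common prefix 'D e D' in productions for S
Found common prefix 'E' in productions for D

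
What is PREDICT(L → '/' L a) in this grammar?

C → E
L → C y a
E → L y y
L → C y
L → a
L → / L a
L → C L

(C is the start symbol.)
{ '/' }

PREDICT(L → '/' L a) = (FIRST(RHS) \ {ε}) ∪ (FOLLOW(L) if ε ∈ FIRST(RHS), i.e. RHS ⇒* ε)
FIRST('/' L a) = { '/' }
ε ∉ FIRST('/' L a), so FOLLOW(L) is not added.
PREDICT(L → '/' L a) = { '/' }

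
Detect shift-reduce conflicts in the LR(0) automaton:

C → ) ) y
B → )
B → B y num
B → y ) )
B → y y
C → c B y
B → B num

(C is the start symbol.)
Yes — I11: [C → c B y .] vs [B → B y . num]

A shift-reduce conflict occurs when an LR(0) state has both:
  - a complete (reduce) item [A → α .] (dot at the end), and
  - a shift item [B → β . c γ] (dot before a terminal).

Augment with C' → C and build the canonical LR(0) collection (I0 = CLOSURE({[C' → . C]}), then GOTO on every symbol after a dot until no new states appear). It has 15 states:
  I0: { [C → . ) ) y], [C → . c B y], [C' → . C] }  — shift
  I1: { [C → ) . ) y] }  — shift
  I2: { [C' → C .] }  — accept
  I3: { [B → . )], [B → . B num], [B → . B y num], [B → . y ) )], [B → . y y], [C → c . B y] }  — shift
  I4: { [B → ) .] }  — reduce
  I5: { [B → B . num], [B → B . y num], [C → c B . y] }  — shift
  I6: { [B → y . ) )], [B → y . y] }  — shift
  I7: { [B → y ) . )] }  — shift
  I8: { [B → y y .] }  — reduce
  I9: { [B → y ) ) .] }  — reduce
  I10: { [B → B num .] }  — reduce
  I11: { [B → B y . num], [C → c B y .] }  — shift, reduce
  I12: { [B → B y num .] }  — reduce
  I13: { [C → ) ) . y] }  — shift
  I14: { [C → ) ) y .] }  — reduce

I11 contains reduce item [C → c B y .] and shift item [B → B y . num] — shift-reduce conflict.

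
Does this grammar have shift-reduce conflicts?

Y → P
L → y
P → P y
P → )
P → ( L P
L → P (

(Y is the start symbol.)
Yes — I3: [Y → P .] vs [P → P . y]; I10: [P → ( L P .] vs [P → P . y]

Augment with Y' → Y and build the canonical LR(0) collection (I0 = CLOSURE({[Y' → . Y]}), then GOTO on every symbol after a dot until no new states appear). It has 11 states:
  I0: { [P → . ( L P], [P → . )], [P → . P y], [Y → . P], [Y' → . Y] }  — shift
  I1: { [L → . P (], [L → . y], [P → ( . L P], [P → . ( L P], [P → . )], [P → . P y] }  — shift
  I2: { [P → ) .] }  — reduce
  I3: { [P → P . y], [Y → P .] }  — shift, reduce
  I4: { [Y' → Y .] }  — accept
  I5: { [P → P y .] }  — reduce
  I6: { [P → ( L . P], [P → . ( L P], [P → . )], [P → . P y] }  — shift
  I7: { [L → P . (], [P → P . y] }  — shift
  I8: { [L → y .] }  — reduce
  I9: { [L → P ( .] }  — reduce
  I10: { [P → ( L P .], [P → P . y] }  — shift, reduce

I3 contains reduce item [Y → P .] and shift item [P → P . y] — shift-reduce conflict.
I10 contains reduce item [P → ( L P .] and shift item [P → P . y] — shift-reduce conflict.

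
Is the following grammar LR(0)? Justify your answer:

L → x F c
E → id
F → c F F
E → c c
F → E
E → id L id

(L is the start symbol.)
No. Shift-reduce conflict between [E → id .] and [L → . x F c]

Augment with L' → L and build the canonical LR(0) collection (I0 = CLOSURE({[L' → . L]}), then GOTO on every symbol after a dot until no new states appear). It has 13 states:
  I0: { [L → . x F c], [L' → . L] }  — shift
  I1: { [L' → L .] }  — accept
  I2: { [E → . c c], [E → . id L id], [E → . id], [F → . E], [F → . c F F], [L → x . F c] }  — shift
  I3: { [F → E .] }  — reduce
  I4: { [L → x F . c] }  — shift
  I5: { [E → . c c], [E → . id L id], [E → . id], [E → c . c], [F → . E], [F → . c F F], [F → c . F F] }  — shift
  I6: { [E → id . L id], [E → id .], [L → . x F c] }  — shift, reduce
  I7: { [E → id L . id] }  — shift
  I8: { [E → id L id .] }  — reduce
  I9: { [E → . c c], [E → . id L id], [E → . id], [F → . E], [F → . c F F], [F → c F . F] }  — shift
  I10: { [E → . c c], [E → . id L id], [E → . id], [E → c . c], [E → c c .], [F → . E], [F → . c F F], [F → c . F F] }  — shift, reduce
  I11: { [F → c F F .] }  — reduce
  I12: { [L → x F c .] }  — reduce

Conflict in state I6:
  Shift-reduce conflict between [E → id .] and [L → . x F c]
So the grammar is NOT LR(0).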